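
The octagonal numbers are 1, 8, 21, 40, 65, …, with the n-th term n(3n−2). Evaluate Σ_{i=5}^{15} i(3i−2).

3410

Σ i(3i−2) = 3Σi² − 2Σi over i = 5..15.
Σi = 120 − 10 = 110 and Σi² = 1240 − 30 = 1210.
3·1210 − 2·110 = 3410.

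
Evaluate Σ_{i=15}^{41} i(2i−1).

Σ i(2i−1) = 2Σi² − Σi over i = 15..41.
Σi = 861 − 105 = 756 and Σi² = 23821 − 1015 = 22806.
2·22806 − 1·756 = 44856.

44856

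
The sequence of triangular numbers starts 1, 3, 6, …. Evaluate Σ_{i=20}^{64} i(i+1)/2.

44430

Σ i(i+1)/2 = (Σi² + Σi) / 2 over i = 20..64.
Σi = 2080 − 190 = 1890 and Σi² = 89440 − 2470 = 86970.
(1·86970 + 1·1890) / 2 = 88860/2 = 44430.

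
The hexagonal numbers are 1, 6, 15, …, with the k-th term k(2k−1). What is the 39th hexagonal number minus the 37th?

302

39·(2·39 − 1) = 3003 and 37·(2·37 − 1) = 2701.
Difference: 3003 − 2701 = 302.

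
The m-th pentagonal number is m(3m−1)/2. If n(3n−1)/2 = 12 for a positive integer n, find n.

Set n(3n−1)/2 = 12, giving 3n² − n − 24 = 0.
The discriminant is 1 + 24·12 = 289, and √289 = 17.
So n = (1 + 17) / 6 = 18/6 = 3.
Check: 3·(3·3 − 1)/2 = 12. ✓

3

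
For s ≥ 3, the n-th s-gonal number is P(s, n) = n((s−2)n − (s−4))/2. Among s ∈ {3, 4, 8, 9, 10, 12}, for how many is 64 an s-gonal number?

2

s = 3: P(3, 10) = 55 and P(3, 11) = 66; 64 is not s-gonal.
s = 4: P(4, 8) = 64. ✓
s = 8: P(8, 4) = 40 and P(8, 5) = 65; 64 is not s-gonal.
s = 9: P(9, 4) = 46 and P(9, 5) = 75; 64 is not s-gonal.
s = 10: P(10, 4) = 52 and P(10, 5) = 85; 64 is not s-gonal.
s = 12: P(12, 4) = 64. ✓
Hits: s ∈ {4, 12} → 2.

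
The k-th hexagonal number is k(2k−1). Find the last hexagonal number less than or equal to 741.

Solve n(2n−1) ≤ 741 for integer n.
n = 19 gives 703 ≤ 741, while n = 20 gives 780 > 741; so the answer is 703.

703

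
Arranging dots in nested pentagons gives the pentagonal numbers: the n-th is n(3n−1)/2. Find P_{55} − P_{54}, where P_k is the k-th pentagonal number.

Consecutive pentagonal numbers differ by 3n − 2: here 3·55 − 2 = 163.

163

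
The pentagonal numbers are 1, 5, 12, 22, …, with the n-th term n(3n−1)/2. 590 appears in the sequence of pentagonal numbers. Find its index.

Set n(3n−1)/2 = 590, giving 3n² − n − 1180 = 0.
So n = (1 + 119) / 6 = 120/6 = 20.

20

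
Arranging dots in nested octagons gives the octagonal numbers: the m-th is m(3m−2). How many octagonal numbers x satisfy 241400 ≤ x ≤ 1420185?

The n-th octagonal number is n(3n−2).
Smallest index with value ≥ 241400: n = 284 (giving 241400).
Largest index with value ≤ 1420185: n = 688 (giving 1418656).
Indices 284 through 688: 405 terms.

405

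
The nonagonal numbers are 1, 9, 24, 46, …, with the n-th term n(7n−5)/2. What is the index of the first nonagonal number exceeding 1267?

Solve n(7n−5)/2 > 1267 for integer n.
The largest n with value ≤ 1267 is 19 (since 1216 ≤ 1267 < 1350), so the first above is n = 20, value 1350.

20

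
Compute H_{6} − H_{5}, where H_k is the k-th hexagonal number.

Consecutive hexagonal numbers differ by 4n − 3: here 4·6 − 3 = 21.

21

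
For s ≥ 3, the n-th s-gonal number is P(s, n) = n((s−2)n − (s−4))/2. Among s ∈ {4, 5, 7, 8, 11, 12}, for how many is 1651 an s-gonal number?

s = 4: P(4, 40) = 1600 and P(4, 41) = 1681; 1651 is not s-gonal.
s = 5: P(5, 33) = 1617 and P(5, 34) = 1717; 1651 is not s-gonal.
s = 7: P(7, 26) = 1651. ✓
s = 8: P(8, 23) = 1541 and P(8, 24) = 1680; 1651 is not s-gonal.
s = 11: P(11, 19) = 1558 and P(11, 20) = 1730; 1651 is not s-gonal.
s = 12: P(12, 18) = 1548 and P(12, 19) = 1729; 1651 is not s-gonal.
Hits: s ∈ {7} → 1.

1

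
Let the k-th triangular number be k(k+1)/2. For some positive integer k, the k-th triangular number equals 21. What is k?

6

Set n(n+1)/2 = 21, giving n² + n − 42 = 0.
The discriminant is 1 + 8·21 = 169, and √169 = 13.
So n = (-1 + 13) / 2 = 12/2 = 6.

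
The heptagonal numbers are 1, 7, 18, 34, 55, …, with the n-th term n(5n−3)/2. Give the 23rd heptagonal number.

The 23rd heptagonal number is n(5n−3)/2 with n = 23.
23·(5·23 − 3)/2 = 23·112/2 = 23·56 = 1288.

1288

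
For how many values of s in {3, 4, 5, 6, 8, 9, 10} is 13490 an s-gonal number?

s = 3: P(3, 163) = 13366 and P(3, 164) = 13530; 13490 is not s-gonal.
s = 4: P(4, 116) = 13456 and P(4, 117) = 13689; 13490 is not s-gonal.
s = 5: P(5, 95) = 13490. ✓
s = 6: P(6, 82) = 13366 and P(6, 83) = 13695; 13490 is not s-gonal.
s = 8: P(8, 67) = 13333 and P(8, 68) = 13736; 13490 is not s-gonal.
s = 9: P(9, 62) = 13299 and P(9, 63) = 13734; 13490 is not s-gonal.
s = 10: P(10, 58) = 13282 and P(10, 59) = 13747; 13490 is not s-gonal.
Hits: s ∈ {5} → 1.

1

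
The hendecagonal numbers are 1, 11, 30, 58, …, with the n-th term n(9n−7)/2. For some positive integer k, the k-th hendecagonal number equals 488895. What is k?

330

Set n(9n−7)/2 = 488895, giving 9n² − 7n − 977790 = 0.
The discriminant is 49 + 72·488895 = 35200489, and √35200489 = 5933.
So n = (7 + 5933) / 18 = 5940/18 = 330.
Check: 330·(9·330 − 7)/2 = 488895. ✓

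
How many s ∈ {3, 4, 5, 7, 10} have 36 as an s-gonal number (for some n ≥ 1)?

2

s = 3: P(3, 8) = 36. ✓
s = 4: P(4, 6) = 36. ✓
s = 5: P(5, 5) = 35 and P(5, 6) = 51; 36 is not s-gonal.
s = 7: P(7, 4) = 34 and P(7, 5) = 55; 36 is not s-gonal.
s = 10: P(10, 3) = 27 and P(10, 4) = 52; 36 is not s-gonal.
Hits: s ∈ {3, 4} → 2.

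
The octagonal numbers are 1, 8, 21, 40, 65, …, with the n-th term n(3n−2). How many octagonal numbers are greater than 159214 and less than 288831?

The n-th octagonal number is n(3n−2).
Smallest index with value > 159214: n = 231 (giving 159621).
Largest index with value < 288831: n = 310 (giving 287680).
Indices 231 through 310: 80 terms.

80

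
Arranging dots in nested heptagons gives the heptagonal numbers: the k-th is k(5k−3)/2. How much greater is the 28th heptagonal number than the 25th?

393

28·(5·28 − 3)/2 = 1918 and 25·(5·25 − 3)/2 = 1525.
Difference: 1918 − 1525 = 393.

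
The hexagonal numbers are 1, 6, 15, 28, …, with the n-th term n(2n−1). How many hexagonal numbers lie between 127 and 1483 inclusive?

The n-th hexagonal number is n(2n−1).
Smallest index with value ≥ 127: n = 9 (giving 153).
Largest index with value ≤ 1483: n = 27 (giving 1431).
Indices 9 through 27: 19 terms.

19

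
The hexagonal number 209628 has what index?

324

Set n(2n−1) = 209628, giving 2n² − n − 209628 = 0.
The discriminant is 1 + 8·209628 = 1677025, and √1677025 = 1295.
So n = (1 + 1295) / 4 = 1296/4 = 324.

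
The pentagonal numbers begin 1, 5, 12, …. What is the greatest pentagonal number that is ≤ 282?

Solve n(3n−1)/2 ≤ 282 for integer n.
n = 13 gives 247 ≤ 282, while n = 14 gives 287 > 282; so the answer is 247.

247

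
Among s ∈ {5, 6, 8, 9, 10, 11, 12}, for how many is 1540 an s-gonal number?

2

s = 5: P(5, 32) = 1520 and P(5, 33) = 1617; 1540 is not s-gonal.
s = 6: P(6, 28) = 1540. ✓
s = 8: P(8, 22) = 1408 and P(8, 23) = 1541; 1540 is not s-gonal.
s = 9: P(9, 21) = 1491 and P(9, 22) = 1639; 1540 is not s-gonal.
s = 10: P(10, 20) = 1540. ✓
s = 11: P(11, 18) = 1395 and P(11, 19) = 1558; 1540 is not s-gonal.
s = 12: P(12, 17) = 1377 and P(12, 18) = 1548; 1540 is not s-gonal.
Hits: s ∈ {6, 10} → 2.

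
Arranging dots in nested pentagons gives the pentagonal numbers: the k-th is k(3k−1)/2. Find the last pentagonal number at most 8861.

Solve n(3n−1)/2 ≤ 8861 for integer n.
n = 77 gives 8855 ≤ 8861, while n = 78 gives 9087 > 8861; so the answer is 8855.

8855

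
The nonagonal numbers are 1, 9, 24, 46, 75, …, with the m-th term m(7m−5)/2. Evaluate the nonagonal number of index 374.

488631

374·(7·374 − 5)/2 = 374·2613/2 = 488631.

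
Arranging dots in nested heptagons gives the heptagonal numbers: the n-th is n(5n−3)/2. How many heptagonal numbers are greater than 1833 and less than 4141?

The n-th heptagonal number is n(5n−3)/2.
Smallest index with value > 1833: n = 28 (giving 1918).
Largest index with value < 4141: n = 40 (giving 3940).
Indices 28 through 40: 13 terms.

13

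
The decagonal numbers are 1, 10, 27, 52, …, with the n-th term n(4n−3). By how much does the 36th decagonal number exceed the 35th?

Consecutive decagonal numbers differ by 8n − 7: here 8·36 − 7 = 281.

281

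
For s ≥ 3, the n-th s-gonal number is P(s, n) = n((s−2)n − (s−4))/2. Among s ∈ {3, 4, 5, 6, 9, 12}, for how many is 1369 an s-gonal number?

1

s = 3: P(3, 51) = 1326 and P(3, 52) = 1378; 1369 is not s-gonal.
s = 4: P(4, 37) = 1369. ✓
s = 5: P(5, 30) = 1335 and P(5, 31) = 1426; 1369 is not s-gonal.
s = 6: P(6, 26) = 1326 and P(6, 27) = 1431; 1369 is not s-gonal.
s = 9: P(9, 20) = 1350 and P(9, 21) = 1491; 1369 is not s-gonal.
s = 12: P(12, 16) = 1216 and P(12, 17) = 1377; 1369 is not s-gonal.
Hits: s ∈ {4} → 1.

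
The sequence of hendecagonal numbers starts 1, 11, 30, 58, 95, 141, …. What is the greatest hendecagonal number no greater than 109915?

Solve n(9n−7)/2 ≤ 109915 for integer n.
n = 156 gives 108966 ≤ 109915, while n = 157 gives 110371 > 109915; so the answer is 108966.

108966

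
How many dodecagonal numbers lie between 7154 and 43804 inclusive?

56

The n-th dodecagonal number is n(5n−4).
Smallest index with value ≥ 7154: n = 39 (giving 7449).
Largest index with value ≤ 43804: n = 94 (giving 43804).
Indices 39 through 94: 56 terms.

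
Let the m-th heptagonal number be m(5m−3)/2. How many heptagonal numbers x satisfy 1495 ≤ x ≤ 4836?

20

The n-th heptagonal number is n(5n−3)/2.
Smallest index with value ≥ 1495: n = 25 (giving 1525).
Largest index with value ≤ 4836: n = 44 (giving 4774).
Indices 25 through 44: 20 terms.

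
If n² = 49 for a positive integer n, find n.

7

We need n² = 49, so n = √49 = 7.
Check: 7² = 49. ✓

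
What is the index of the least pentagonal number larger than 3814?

Solve n(3n−1)/2 > 3814 for integer n.
The largest n with value ≤ 3814 is 50 (since 3725 ≤ 3814 < 3876), so the first above is n = 51, value 3876.

51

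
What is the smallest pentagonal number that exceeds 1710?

1717

Solve n(3n−1)/2 > 1710 for integer n.
The largest n with value ≤ 1710 is 33 (since 1617 ≤ 1710 < 1717), so the first above is n = 34, value 1717.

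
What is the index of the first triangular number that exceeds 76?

12

Solve n(n+1)/2 > 76 for integer n.
The largest n with value ≤ 76 is 11 (since 66 ≤ 76 < 78), so the first above is n = 12, value 78.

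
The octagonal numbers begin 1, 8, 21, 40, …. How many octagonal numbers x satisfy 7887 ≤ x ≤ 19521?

The n-th octagonal number is n(3n−2).
Smallest index with value ≥ 7887: n = 52 (giving 8008).
Largest index with value ≤ 19521: n = 81 (giving 19521).
Indices 52 through 81: 30 terms.

30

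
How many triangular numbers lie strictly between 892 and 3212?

The n-th triangular number is n(n+1)/2.
Smallest index with value > 892: n = 42 (giving 903).
Largest index with value < 3212: n = 79 (giving 3160).
Indices 42 through 79: 38 terms.

38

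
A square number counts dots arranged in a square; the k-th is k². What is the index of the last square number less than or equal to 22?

Solve n² ≤ 22 for integer n.
n = 4 gives 16 ≤ 22, while n = 5 gives 25 > 22; so the answer is index 4.

4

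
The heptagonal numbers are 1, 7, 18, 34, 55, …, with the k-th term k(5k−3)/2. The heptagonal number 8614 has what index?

59

Set n(5n−3)/2 = 8614, giving 5n² − 3n − 17228 = 0.
The discriminant is 9 + 40·8614 = 344569, and √344569 = 587.
So n = (3 + 587) / 10 = 590/10 = 59.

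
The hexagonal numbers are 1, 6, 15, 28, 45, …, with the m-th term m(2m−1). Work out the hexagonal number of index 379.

The 379th hexagonal number is n(2n−1) with n = 379.
379·(2·379 − 1) = 379·757 = 286903.

286903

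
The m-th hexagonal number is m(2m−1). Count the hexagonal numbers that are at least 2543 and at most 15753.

54

The n-th hexagonal number is n(2n−1).
Smallest index with value ≥ 2543: n = 36 (giving 2556).
Largest index with value ≤ 15753: n = 89 (giving 15753).
Indices 36 through 89: 54 terms.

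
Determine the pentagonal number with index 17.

17·(3·17 − 1)/2 = 17·50/2 = 17·25 = 425.

425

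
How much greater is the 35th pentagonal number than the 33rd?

203

35·(3·35 − 1)/2 = 1820 and 33·(3·33 − 1)/2 = 1617.
Difference: 1820 − 1617 = 203.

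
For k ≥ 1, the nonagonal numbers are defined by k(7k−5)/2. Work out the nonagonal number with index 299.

312156

The 299th nonagonal number is n(7n−5)/2 with n = 299.
299·(7·299 − 5)/2 = 299·2088/2 = 299·1044 = 312156.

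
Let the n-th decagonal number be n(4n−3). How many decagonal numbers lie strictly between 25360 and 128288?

The n-th decagonal number is n(4n−3).
Smallest index with value > 25360: n = 81 (giving 26001).
Largest index with value < 128288: n = 179 (giving 127627).
Indices 81 through 179: 99 terms.

99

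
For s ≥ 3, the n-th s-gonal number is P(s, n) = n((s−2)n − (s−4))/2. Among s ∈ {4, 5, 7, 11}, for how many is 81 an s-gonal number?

2

s = 4: P(4, 9) = 81. ✓
s = 5: P(5, 7) = 70 and P(5, 8) = 92; 81 is not s-gonal.
s = 7: P(7, 6) = 81. ✓
s = 11: P(11, 4) = 58 and P(11, 5) = 95; 81 is not s-gonal.
Hits: s ∈ {4, 7} → 2.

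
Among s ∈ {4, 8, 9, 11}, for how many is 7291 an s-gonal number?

1

s = 4: P(4, 85) = 7225 and P(4, 86) = 7396; 7291 is not s-gonal.
s = 8: P(8, 49) = 7105 and P(8, 50) = 7400; 7291 is not s-gonal.
s = 9: P(9, 46) = 7291. ✓
s = 11: P(11, 40) = 7060 and P(11, 41) = 7421; 7291 is not s-gonal.
Hits: s ∈ {9} → 1.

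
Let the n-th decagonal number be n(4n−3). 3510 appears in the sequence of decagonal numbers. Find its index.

30

Set n(4n−3) = 3510, giving 4n² − 3n − 3510 = 0.
The discriminant is 9 + 16·3510 = 56169, and √56169 = 237.
So n = (3 + 237) / 8 = 240/8 = 30.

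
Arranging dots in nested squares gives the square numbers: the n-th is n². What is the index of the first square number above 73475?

Solve n² > 73475 for integer n.
The largest n with value ≤ 73475 is 271 (since 73441 ≤ 73475 < 73984), so the first above is n = 272, value 73984.

272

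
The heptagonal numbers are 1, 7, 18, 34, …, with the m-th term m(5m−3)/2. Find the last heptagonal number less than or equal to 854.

783

Solve n(5n−3)/2 ≤ 854 for integer n.
n = 18 gives 783 ≤ 854, while n = 19 gives 874 > 854; so the answer is 783.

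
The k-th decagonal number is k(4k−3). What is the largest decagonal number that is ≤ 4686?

4522

Solve n(4n−3) ≤ 4686 for integer n.
n = 34 gives 4522 ≤ 4686, while n = 35 gives 4795 > 4686; so the answer is 4522.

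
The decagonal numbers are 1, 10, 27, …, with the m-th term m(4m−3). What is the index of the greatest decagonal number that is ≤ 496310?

Solve n(4n−3) ≤ 496310 for integer n.
n = 352 gives 494560 ≤ 496310, while n = 353 gives 497377 > 496310; so the answer is index 352.

352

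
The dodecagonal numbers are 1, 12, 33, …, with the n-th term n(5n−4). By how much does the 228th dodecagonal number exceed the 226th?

228·(5·228 − 4) = 259008 and 226·(5·226 − 4) = 254476.
Difference: 259008 − 254476 = 4532.

4532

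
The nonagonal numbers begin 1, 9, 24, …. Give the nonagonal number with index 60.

The 60th nonagonal number is n(7n−5)/2 with n = 60.
60·(7·60 − 5)/2 = 60·415/2 = 12450.

12450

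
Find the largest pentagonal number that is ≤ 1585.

Solve n(3n−1)/2 ≤ 1585 for integer n.
n = 32 gives 1520 ≤ 1585, while n = 33 gives 1617 > 1585; so the answer is 1520.

1520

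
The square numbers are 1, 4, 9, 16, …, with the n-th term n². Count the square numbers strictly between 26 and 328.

13

The n-th square number is n².
Smallest index with value > 26: n = 6 (giving 36).
Largest index with value < 328: n = 18 (giving 324).
Indices 6 through 18: 13 terms.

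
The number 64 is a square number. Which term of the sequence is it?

8

We need n² = 64, so n = √64 = 8.
Check: 8² = 64. ✓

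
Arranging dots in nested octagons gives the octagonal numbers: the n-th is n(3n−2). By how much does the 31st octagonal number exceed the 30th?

181

Consecutive octagonal numbers differ by 6n − 5: here 6·31 − 5 = 181.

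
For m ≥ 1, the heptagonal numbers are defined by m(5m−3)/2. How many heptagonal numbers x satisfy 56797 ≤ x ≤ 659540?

362

The n-th heptagonal number is n(5n−3)/2.
Smallest index with value ≥ 56797: n = 152 (giving 57532).
Largest index with value ≤ 659540: n = 513 (giving 657153).
Indices 152 through 513: 362 terms.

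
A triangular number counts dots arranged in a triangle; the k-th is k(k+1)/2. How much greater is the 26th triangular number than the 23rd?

75

26·27/2 = 351 and 23·24/2 = 276.
Difference: 351 − 276 = 75.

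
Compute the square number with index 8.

The 8th square number is n² with n = 8.
8² = 64.

64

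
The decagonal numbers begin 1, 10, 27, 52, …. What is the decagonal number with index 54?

54·(4·54 − 3) = 54·213 = 11502.

11502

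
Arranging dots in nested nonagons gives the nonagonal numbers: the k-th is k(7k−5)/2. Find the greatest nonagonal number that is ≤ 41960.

41311

Solve n(7n−5)/2 ≤ 41960 for integer n.
n = 109 gives 41311 ≤ 41960, while n = 110 gives 42075 > 41960; so the answer is 41311.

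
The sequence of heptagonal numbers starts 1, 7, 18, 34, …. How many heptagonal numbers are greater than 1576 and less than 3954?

The n-th heptagonal number is n(5n−3)/2.
Smallest index with value > 1576: n = 26 (giving 1651).
Largest index with value < 3954: n = 40 (giving 3940).
Indices 26 through 40: 15 terms.

15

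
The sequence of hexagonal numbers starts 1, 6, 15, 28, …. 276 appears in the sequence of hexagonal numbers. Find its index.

12

Set n(2n−1) = 276, giving 2n² − n − 276 = 0.
The discriminant is 1 + 8·276 = 2209, and √2209 = 47.
So n = (1 + 47) / 4 = 48/4 = 12.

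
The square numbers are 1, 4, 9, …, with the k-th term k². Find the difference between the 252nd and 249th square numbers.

1503

252² = 63504 and 249² = 62001.
Difference: 63504 − 62001 = 1503.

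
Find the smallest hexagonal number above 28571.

Solve n(2n−1) > 28571 for integer n.
The largest n with value ≤ 28571 is 119 (since 28203 ≤ 28571 < 28680), so the first above is n = 120, value 28680.

28680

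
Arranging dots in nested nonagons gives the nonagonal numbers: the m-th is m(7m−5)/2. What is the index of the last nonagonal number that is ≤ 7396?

Solve n(7n−5)/2 ≤ 7396 for integer n.
n = 46 gives 7291 ≤ 7396, while n = 47 gives 7614 > 7396; so the answer is index 46.

46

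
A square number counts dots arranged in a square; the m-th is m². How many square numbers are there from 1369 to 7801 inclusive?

52

The n-th square number is n².
Smallest index with value ≥ 1369: n = 37 (giving 1369).
Largest index with value ≤ 7801: n = 88 (giving 7744).
Indices 37 through 88: 52 terms.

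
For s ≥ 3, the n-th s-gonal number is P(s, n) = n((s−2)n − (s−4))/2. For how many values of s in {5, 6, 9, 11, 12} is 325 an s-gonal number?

s = 5: P(5, 14) = 287 and P(5, 15) = 330; 325 is not s-gonal.
s = 6: P(6, 13) = 325. ✓
s = 9: P(9, 10) = 325. ✓
s = 11: P(11, 8) = 260 and P(11, 9) = 333; 325 is not s-gonal.
s = 12: P(12, 8) = 288 and P(12, 9) = 369; 325 is not s-gonal.
Hits: s ∈ {6, 9} → 2.

2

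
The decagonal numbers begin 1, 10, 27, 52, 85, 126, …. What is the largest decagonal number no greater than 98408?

98125

Solve n(4n−3) ≤ 98408 for integer n.
n = 157 gives 98125 ≤ 98408, while n = 158 gives 99382 > 98408; so the answer is 98125.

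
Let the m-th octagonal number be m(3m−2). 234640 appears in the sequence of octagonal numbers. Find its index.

Set n(3n−2) = 234640, giving 3n² − 2n − 234640 = 0.
The discriminant is 4 + 12·234640 = 2815684, and √2815684 = 1678.
So n = (2 + 1678) / 6 = 1680/6 = 280.

280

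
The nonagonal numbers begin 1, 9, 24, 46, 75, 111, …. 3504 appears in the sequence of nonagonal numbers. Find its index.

Set n(7n−5)/2 = 3504, giving 7n² − 5n − 7008 = 0.
The discriminant is 25 + 56·3504 = 196249, and √196249 = 443.
So n = (5 + 443) / 14 = 448/14 = 32.

32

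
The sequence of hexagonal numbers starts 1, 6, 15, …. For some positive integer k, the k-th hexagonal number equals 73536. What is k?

Set n(2n−1) = 73536, giving 2n² − n − 73536 = 0.
The discriminant is 1 + 8·73536 = 588289, and √588289 = 767.
So n = (1 + 767) / 4 = 768/4 = 192.
Check: 192·(2·192 − 1) = 73536. ✓

192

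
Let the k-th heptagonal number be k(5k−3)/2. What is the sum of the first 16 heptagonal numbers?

Σ i(5i−3)/2 = (5Σi² − 3Σi) / 2 over i = 1..16.
Σi = 136 and Σi² = 1496.
(5·1496 − 3·136) / 2 = 7072/2 = 3536.

3536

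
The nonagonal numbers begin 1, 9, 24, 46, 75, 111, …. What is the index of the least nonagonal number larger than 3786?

34

Solve n(7n−5)/2 > 3786 for integer n.
The largest n with value ≤ 3786 is 33 (since 3729 ≤ 3786 < 3961), so the first above is n = 34, value 3961.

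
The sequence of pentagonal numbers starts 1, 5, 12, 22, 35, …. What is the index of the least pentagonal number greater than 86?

Solve n(3n−1)/2 > 86 for integer n.
The largest n with value ≤ 86 is 7 (since 70 ≤ 86 < 92), so the first above is n = 8, value 92.

8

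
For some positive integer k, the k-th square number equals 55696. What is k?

We need n² = 55696, so n = √55696 = 236.

236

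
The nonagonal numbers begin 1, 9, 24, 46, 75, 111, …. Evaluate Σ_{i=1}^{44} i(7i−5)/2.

100320

Σ i(7i−5)/2 = (7Σi² − 5Σi) / 2 over i = 1..44.
Σi = 990 and Σi² = 29370.
(7·29370 − 5·990) / 2 = 200640/2 = 100320.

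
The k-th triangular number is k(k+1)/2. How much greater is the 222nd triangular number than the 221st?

222

Consecutive triangular numbers differ by n: T_{222} − T_{221} = 222.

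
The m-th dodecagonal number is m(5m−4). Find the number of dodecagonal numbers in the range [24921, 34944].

14

The n-th dodecagonal number is n(5n−4).
Smallest index with value ≥ 24921: n = 71 (giving 24921).
Largest index with value ≤ 34944: n = 84 (giving 34944).
Indices 71 through 84: 14 terms.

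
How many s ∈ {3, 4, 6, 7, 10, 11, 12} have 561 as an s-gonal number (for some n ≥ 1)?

3

s = 3: P(3, 33) = 561. ✓
s = 4: P(4, 23) = 529 and P(4, 24) = 576; 561 is not s-gonal.
s = 6: P(6, 17) = 561. ✓
s = 7: P(7, 15) = 540 and P(7, 16) = 616; 561 is not s-gonal.
s = 10: P(10, 12) = 540 and P(10, 13) = 637; 561 is not s-gonal.
s = 11: P(11, 11) = 506 and P(11, 12) = 606; 561 is not s-gonal.
s = 12: P(12, 11) = 561. ✓
Hits: s ∈ {3, 6, 12} → 3.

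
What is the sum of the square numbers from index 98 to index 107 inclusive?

105145

Σ_{i=98}^{107} i² = 414090 − 308945 = 105145.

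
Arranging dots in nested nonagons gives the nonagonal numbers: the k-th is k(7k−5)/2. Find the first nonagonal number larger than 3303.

3504

Solve n(7n−5)/2 > 3303 for integer n.
The largest n with value ≤ 3303 is 31 (since 3286 ≤ 3303 < 3504), so the first above is n = 32, value 3504.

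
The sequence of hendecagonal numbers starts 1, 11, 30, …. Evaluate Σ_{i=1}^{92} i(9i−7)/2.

Σ i(9i−7)/2 = (9Σi² − 7Σi) / 2 over i = 1..92.
Σi = 4278 and Σi² = 263810.
(9·263810 − 7·4278) / 2 = 2344344/2 = 1172172.

1172172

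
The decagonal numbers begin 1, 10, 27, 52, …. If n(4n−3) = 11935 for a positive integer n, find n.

55

Set n(4n−3) = 11935, giving 4n² − 3n − 11935 = 0.
So n = (3 + 437) / 8 = 440/8 = 55.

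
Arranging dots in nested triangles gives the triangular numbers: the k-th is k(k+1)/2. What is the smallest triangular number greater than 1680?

1711

Solve n(n+1)/2 > 1680 for integer n.
The largest n with value ≤ 1680 is 57 (since 1653 ≤ 1680 < 1711), so the first above is n = 58, value 1711.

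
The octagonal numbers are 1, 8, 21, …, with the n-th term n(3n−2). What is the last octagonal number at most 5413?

Solve n(3n−2) ≤ 5413 for integer n.
n = 42 gives 5208 ≤ 5413, while n = 43 gives 5461 > 5413; so the answer is 5208.

5208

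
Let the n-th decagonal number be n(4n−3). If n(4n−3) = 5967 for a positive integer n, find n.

Set n(4n−3) = 5967, giving 4n² − 3n − 5967 = 0.
The discriminant is 9 + 16·5967 = 95481, and √95481 = 309.
So n = (3 + 309) / 8 = 312/8 = 39.
Check: 39·(4·39 − 3) = 5967. ✓

39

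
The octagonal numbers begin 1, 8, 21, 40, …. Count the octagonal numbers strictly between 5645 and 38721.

70

The n-th octagonal number is n(3n−2).
Smallest index with value > 5645: n = 44 (giving 5720).
Largest index with value < 38721: n = 113 (giving 38081).
Indices 44 through 113: 70 terms.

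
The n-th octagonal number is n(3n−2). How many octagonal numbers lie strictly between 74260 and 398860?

The n-th octagonal number is n(3n−2).
Smallest index with value > 74260: n = 158 (giving 74576).
Largest index with value < 398860: n = 364 (giving 396760).
Indices 158 through 364: 207 terms.

207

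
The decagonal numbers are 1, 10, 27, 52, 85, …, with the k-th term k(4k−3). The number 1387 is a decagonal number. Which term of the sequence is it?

Set n(4n−3) = 1387, giving 4n² − 3n − 1387 = 0.
So n = (3 + 149) / 8 = 152/8 = 19.
Check: 19·(4·19 − 3) = 1387. ✓

19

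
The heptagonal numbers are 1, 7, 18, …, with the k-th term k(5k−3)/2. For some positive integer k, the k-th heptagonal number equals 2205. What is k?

30

Set n(5n−3)/2 = 2205, giving 5n² − 3n − 4410 = 0.
So n = (3 + 297) / 10 = 300/10 = 30.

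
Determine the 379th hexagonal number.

The 379th hexagonal number is n(2n−1) with n = 379.
379·(2·379 − 1) = 379·757 = 286903.

286903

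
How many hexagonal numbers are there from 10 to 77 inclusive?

4

The n-th hexagonal number is n(2n−1).
Smallest index with value ≥ 10: n = 3 (giving 15).
Largest index with value ≤ 77: n = 6 (giving 66).
Indices 3 through 6: 4 terms.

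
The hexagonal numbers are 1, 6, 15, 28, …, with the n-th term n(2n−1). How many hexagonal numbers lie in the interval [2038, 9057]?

35

The n-th hexagonal number is n(2n−1).
Smallest index with value ≥ 2038: n = 33 (giving 2145).
Largest index with value ≤ 9057: n = 67 (giving 8911).
Indices 33 through 67: 35 terms.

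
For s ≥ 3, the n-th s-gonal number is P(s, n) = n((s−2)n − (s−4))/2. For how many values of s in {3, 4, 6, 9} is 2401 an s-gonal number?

1

s = 3: P(3, 68) = 2346 and P(3, 69) = 2415; 2401 is not s-gonal.
s = 4: P(4, 49) = 2401. ✓
s = 6: P(6, 34) = 2278 and P(6, 35) = 2415; 2401 is not s-gonal.
s = 9: P(9, 26) = 2301 and P(9, 27) = 2484; 2401 is not s-gonal.
Hits: s ∈ {4} → 1.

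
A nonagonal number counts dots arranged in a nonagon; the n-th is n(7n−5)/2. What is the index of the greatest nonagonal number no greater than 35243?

Solve n(7n−5)/2 ≤ 35243 for integer n.
n = 100 gives 34750 ≤ 35243, while n = 101 gives 35451 > 35243; so the answer is index 100.

100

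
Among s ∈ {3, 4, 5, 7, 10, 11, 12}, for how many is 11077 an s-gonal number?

s = 3: P(3, 148) = 11026 and P(3, 149) = 11175; 11077 is not s-gonal.
s = 4: P(4, 105) = 11025 and P(4, 106) = 11236; 11077 is not s-gonal.
s = 5: P(5, 86) = 11051 and P(5, 87) = 11310; 11077 is not s-gonal.
s = 7: P(7, 66) = 10791 and P(7, 67) = 11122; 11077 is not s-gonal.
s = 10: P(10, 53) = 11077. ✓
s = 11: P(11, 50) = 11075 and P(11, 51) = 11526; 11077 is not s-gonal.
s = 12: P(12, 47) = 10857 and P(12, 48) = 11328; 11077 is not s-gonal.
Hits: s ∈ {10} → 1.

1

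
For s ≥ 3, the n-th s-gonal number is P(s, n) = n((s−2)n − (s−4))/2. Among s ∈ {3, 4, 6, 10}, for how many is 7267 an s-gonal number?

s = 3: P(3, 120) = 7260 and P(3, 121) = 7381; 7267 is not s-gonal.
s = 4: P(4, 85) = 7225 and P(4, 86) = 7396; 7267 is not s-gonal.
s = 6: P(6, 60) = 7140 and P(6, 61) = 7381; 7267 is not s-gonal.
s = 10: P(10, 43) = 7267. ✓
Hits: s ∈ {10} → 1.

1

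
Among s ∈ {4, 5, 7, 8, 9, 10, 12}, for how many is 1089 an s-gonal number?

s = 4: P(4, 33) = 1089. ✓
s = 5: P(5, 27) = 1080 and P(5, 28) = 1162; 1089 is not s-gonal.
s = 7: P(7, 21) = 1071 and P(7, 22) = 1177; 1089 is not s-gonal.
s = 8: P(8, 19) = 1045 and P(8, 20) = 1160; 1089 is not s-gonal.
s = 9: P(9, 18) = 1089. ✓
s = 10: P(10, 16) = 976 and P(10, 17) = 1105; 1089 is not s-gonal.
s = 12: P(12, 15) = 1065 and P(12, 16) = 1216; 1089 is not s-gonal.
Hits: s ∈ {4, 9} → 2.

2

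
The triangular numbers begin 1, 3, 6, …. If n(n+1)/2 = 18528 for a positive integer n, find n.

Set n(n+1)/2 = 18528, giving n² + n − 37056 = 0.
The discriminant is 1 + 8·18528 = 148225, and √148225 = 385.
So n = (-1 + 385) / 2 = 384/2 = 192.

192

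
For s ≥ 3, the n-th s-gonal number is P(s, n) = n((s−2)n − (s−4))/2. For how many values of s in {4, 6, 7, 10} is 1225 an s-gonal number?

s = 4: P(4, 35) = 1225. ✓
s = 6: P(6, 25) = 1225. ✓
s = 7: P(7, 22) = 1177 and P(7, 23) = 1288; 1225 is not s-gonal.
s = 10: P(10, 17) = 1105 and P(10, 18) = 1242; 1225 is not s-gonal.
Hits: s ∈ {4, 6} → 2.

2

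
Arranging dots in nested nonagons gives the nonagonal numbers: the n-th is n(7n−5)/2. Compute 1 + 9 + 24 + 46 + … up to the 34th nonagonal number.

46410

Σ i(7i−5)/2 = (7Σi² − 5Σi) / 2 over i = 1..34.
Σi = 595 and Σi² = 13685.
(7·13685 − 5·595) / 2 = 92820/2 = 46410.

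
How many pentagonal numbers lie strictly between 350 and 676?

The n-th pentagonal number is n(3n−1)/2.
Smallest index with value > 350: n = 16 (giving 376).
Largest index with value < 676: n = 21 (giving 651).
Indices 16 through 21: 6 terms.

6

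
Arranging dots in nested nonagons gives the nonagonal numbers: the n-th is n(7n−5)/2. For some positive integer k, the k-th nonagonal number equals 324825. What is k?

Set n(7n−5)/2 = 324825, giving 7n² − 5n − 649650 = 0.
So n = (5 + 4265) / 14 = 4270/14 = 305.
Check: 305·(7·305 − 5)/2 = 324825. ✓

305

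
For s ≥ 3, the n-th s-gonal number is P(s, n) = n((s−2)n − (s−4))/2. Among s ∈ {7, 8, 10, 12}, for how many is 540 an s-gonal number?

s = 7: P(7, 15) = 540. ✓
s = 8: P(8, 13) = 481 and P(8, 14) = 560; 540 is not s-gonal.
s = 10: P(10, 12) = 540. ✓
s = 12: P(12, 10) = 460 and P(12, 11) = 561; 540 is not s-gonal.
Hits: s ∈ {7, 10} → 2.

2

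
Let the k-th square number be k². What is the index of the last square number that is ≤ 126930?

356

Solve n² ≤ 126930 for integer n.
n = 356 gives 126736 ≤ 126930, while n = 357 gives 127449 > 126930; so the answer is index 356.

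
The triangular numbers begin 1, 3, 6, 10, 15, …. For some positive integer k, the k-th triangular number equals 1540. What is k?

Set n(n+1)/2 = 1540, giving n² + n − 3080 = 0.
The discriminant is 1 + 8·1540 = 12321, and √12321 = 111.
So n = (-1 + 111) / 2 = 110/2 = 55.

55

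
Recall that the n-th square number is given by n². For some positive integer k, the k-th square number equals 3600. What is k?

We need n² = 3600, so n = √3600 = 60.

60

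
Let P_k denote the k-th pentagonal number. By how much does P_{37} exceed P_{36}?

Consecutive pentagonal numbers differ by 3n − 2: here 3·37 − 2 = 109.

109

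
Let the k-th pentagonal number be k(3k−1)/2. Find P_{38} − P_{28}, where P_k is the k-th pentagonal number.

38·(3·38 − 1)/2 = 2147 and 28·(3·28 − 1)/2 = 1162.
Difference: 2147 − 1162 = 985.

985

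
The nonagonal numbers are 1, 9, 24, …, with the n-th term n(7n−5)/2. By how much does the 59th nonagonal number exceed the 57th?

59·(7·59 − 5)/2 = 12036 and 57·(7·57 − 5)/2 = 11229.
Difference: 12036 − 11229 = 807.

807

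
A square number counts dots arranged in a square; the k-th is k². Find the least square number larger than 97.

100

Solve n² > 97 for integer n.
The largest n with value ≤ 97 is 9 (since 81 ≤ 97 < 100), so the first above is n = 10, value 100.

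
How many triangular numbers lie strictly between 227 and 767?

18

The n-th triangular number is n(n+1)/2.
Smallest index with value > 227: n = 21 (giving 231).
Largest index with value < 767: n = 38 (giving 741).
Indices 21 through 38: 18 terms.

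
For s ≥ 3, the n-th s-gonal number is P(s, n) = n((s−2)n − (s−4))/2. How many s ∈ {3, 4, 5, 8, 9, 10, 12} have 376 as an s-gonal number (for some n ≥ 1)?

s = 3: P(3, 26) = 351 and P(3, 27) = 378; 376 is not s-gonal.
s = 4: P(4, 19) = 361 and P(4, 20) = 400; 376 is not s-gonal.
s = 5: P(5, 16) = 376. ✓
s = 8: P(8, 11) = 341 and P(8, 12) = 408; 376 is not s-gonal.
s = 9: P(9, 10) = 325 and P(9, 11) = 396; 376 is not s-gonal.
s = 10: P(10, 10) = 370 and P(10, 11) = 451; 376 is not s-gonal.
s = 12: P(12, 9) = 369 and P(12, 10) = 460; 376 is not s-gonal.
Hits: s ∈ {5} → 1.

1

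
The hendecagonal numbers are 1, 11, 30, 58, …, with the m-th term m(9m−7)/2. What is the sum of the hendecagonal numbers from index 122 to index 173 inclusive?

Σ i(9i−7)/2 = (9Σi² − 7Σi) / 2 over i = 122..173.
Σi = 15051 − 7381 = 7670 and Σi² = 1740899 − 597861 = 1143038.
(9·1143038 − 7·7670) / 2 = 10233652/2 = 5116826.

5116826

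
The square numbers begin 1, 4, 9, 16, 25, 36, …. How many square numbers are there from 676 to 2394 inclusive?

23

The n-th square number is n².
Smallest index with value ≥ 676: n = 26 (giving 676).
Largest index with value ≤ 2394: n = 48 (giving 2304).
Indices 26 through 48: 23 terms.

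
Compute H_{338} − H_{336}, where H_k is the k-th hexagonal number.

2694

338·(2·338 − 1) = 228150 and 336·(2·336 − 1) = 225456.
Difference: 228150 − 225456 = 2694.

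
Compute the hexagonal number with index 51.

The 51st hexagonal number is n(2n−1) with n = 51.
51·(2·51 − 1) = 51·101 = 5151.

5151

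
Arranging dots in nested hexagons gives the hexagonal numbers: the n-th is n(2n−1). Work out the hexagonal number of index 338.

228150

The 338th hexagonal number is n(2n−1) with n = 338.
338·(2·338 − 1) = 338·675 = 228150.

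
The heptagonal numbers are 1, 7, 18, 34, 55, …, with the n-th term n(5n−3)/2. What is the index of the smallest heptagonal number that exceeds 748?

Solve n(5n−3)/2 > 748 for integer n.
The largest n with value ≤ 748 is 17 (since 697 ≤ 748 < 783), so the first above is n = 18, value 783.

18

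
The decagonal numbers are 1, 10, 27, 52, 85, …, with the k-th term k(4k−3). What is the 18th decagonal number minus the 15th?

387

18·(4·18 − 3) = 1242 and 15·(4·15 − 3) = 855.
Difference: 1242 − 855 = 387.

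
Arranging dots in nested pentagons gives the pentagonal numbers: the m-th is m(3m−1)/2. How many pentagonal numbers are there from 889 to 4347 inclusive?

The n-th pentagonal number is n(3n−1)/2.
Smallest index with value ≥ 889: n = 25 (giving 925).
Largest index with value ≤ 4347: n = 54 (giving 4347).
Indices 25 through 54: 30 terms.

30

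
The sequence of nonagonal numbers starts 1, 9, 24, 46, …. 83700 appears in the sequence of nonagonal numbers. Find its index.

Set n(7n−5)/2 = 83700, giving 7n² − 5n − 167400 = 0.
The discriminant is 25 + 56·83700 = 4687225, and √4687225 = 2165.
So n = (5 + 2165) / 14 = 2170/14 = 155.

155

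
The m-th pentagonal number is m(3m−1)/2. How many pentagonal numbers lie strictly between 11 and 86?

5

The n-th pentagonal number is n(3n−1)/2.
Smallest index with value > 11: n = 3 (giving 12).
Largest index with value < 86: n = 7 (giving 70).
Indices 3 through 7: 5 terms.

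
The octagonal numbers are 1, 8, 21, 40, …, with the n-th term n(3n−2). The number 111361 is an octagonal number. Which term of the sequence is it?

Set n(3n−2) = 111361, giving 3n² − 2n − 111361 = 0.
The discriminant is 4 + 12·111361 = 1336336, and √1336336 = 1156.
So n = (2 + 1156) / 6 = 1158/6 = 193.

193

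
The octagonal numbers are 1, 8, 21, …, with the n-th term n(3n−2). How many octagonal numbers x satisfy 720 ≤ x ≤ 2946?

The n-th octagonal number is n(3n−2).
Smallest index with value ≥ 720: n = 16 (giving 736).
Largest index with value ≤ 2946: n = 31 (giving 2821).
Indices 16 through 31: 16 terms.

16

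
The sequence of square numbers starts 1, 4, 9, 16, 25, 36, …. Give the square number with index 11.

121

The 11th square number is n² with n = 11.
11² = 121.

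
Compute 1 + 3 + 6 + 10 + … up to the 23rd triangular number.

Σ i(i+1)/2 = (Σi² + Σi) / 2 over i = 1..23.
Σi = 276 and Σi² = 4324.
(1·4324 + 1·276) / 2 = 4600/2 = 2300.

2300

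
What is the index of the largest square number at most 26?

5

Solve n² ≤ 26 for integer n.
n = 5 gives 25 ≤ 26, while n = 6 gives 36 > 26; so the answer is index 5.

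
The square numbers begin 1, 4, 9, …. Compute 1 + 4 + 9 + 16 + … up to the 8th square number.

204

Σ_{i=1}^{8} i² = 8·9·17/6 = 204.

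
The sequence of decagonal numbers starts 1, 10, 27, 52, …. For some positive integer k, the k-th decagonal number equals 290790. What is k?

270

Set n(4n−3) = 290790, giving 4n² − 3n − 290790 = 0.
The discriminant is 9 + 16·290790 = 4652649, and √4652649 = 2157.
So n = (3 + 2157) / 8 = 2160/8 = 270.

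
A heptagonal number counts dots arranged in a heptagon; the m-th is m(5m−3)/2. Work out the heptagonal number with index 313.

244453

The 313th heptagonal number is n(5n−3)/2 with n = 313.
313·(5·313 − 3)/2 = 313·1562/2 = 313·781 = 244453.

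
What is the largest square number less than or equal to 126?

121

Solve n² ≤ 126 for integer n.
n = 11 gives 121 ≤ 126, while n = 12 gives 144 > 126; so the answer is 121.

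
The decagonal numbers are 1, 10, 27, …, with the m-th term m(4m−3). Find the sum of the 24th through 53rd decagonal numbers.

183395

Σ i(4i−3) = 4Σi² − 3Σi over i = 24..53.
Σi = 1431 − 276 = 1155 and Σi² = 51039 − 4324 = 46715.
4·46715 − 3·1155 = 183395.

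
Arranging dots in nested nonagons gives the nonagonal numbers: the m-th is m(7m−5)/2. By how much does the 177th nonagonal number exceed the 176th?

1233

Consecutive nonagonal numbers differ by 7n − 6: here 7·177 − 6 = 1233.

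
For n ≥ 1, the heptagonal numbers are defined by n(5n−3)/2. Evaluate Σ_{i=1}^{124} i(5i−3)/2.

Σ i(5i−3)/2 = (5Σi² − 3Σi) / 2 over i = 1..124.
Σi = 7750 and Σi² = 643250.
(5·643250 − 3·7750) / 2 = 3193000/2 = 1596500.

1596500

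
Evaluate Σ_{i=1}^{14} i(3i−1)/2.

Σ i(3i−1)/2 = (3Σi² − Σi) / 2 over i = 1..14.
Σi = 105 and Σi² = 1015.
(3·1015 − 1·105) / 2 = 2940/2 = 1470.

1470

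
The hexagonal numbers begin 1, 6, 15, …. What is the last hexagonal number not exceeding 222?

Solve n(2n−1) ≤ 222 for integer n.
n = 10 gives 190 ≤ 222, while n = 11 gives 231 > 222; so the answer is 190.

190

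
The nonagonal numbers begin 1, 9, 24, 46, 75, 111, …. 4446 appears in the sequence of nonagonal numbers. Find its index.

36

Set n(7n−5)/2 = 4446, giving 7n² − 5n − 8892 = 0.
So n = (5 + 499) / 14 = 504/14 = 36.
Check: 36·(7·36 − 5)/2 = 4446. ✓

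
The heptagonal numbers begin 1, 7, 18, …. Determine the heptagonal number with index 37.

3367

The 37th heptagonal number is n(5n−3)/2 with n = 37.
37·(5·37 − 3)/2 = 37·182/2 = 37·91 = 3367.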